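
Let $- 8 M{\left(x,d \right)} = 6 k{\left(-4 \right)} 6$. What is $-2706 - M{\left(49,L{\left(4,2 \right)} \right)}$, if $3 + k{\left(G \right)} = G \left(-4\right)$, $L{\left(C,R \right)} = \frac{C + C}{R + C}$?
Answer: $- \frac{5295}{2} \approx -2647.5$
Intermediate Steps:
$L{\left(C,R \right)} = \frac{2 C}{C + R}$
$k{\left(G \right)} = -3 - 4 G$ ($k{\left(G \right)} = -3 + G \left(-4\right) = -3 - 4 G$)
$M{\left(x,d \right)} = - \frac{117}{2}$ ($M{\left(x,d \right)} = - \frac{6 \left(-3 - -16\right) 6}{8} = - \frac{6 \left(-3 + 16\right) 6}{8} = - \frac{6 \cdot 13 \cdot 6}{8} = - \frac{78 \cdot 6}{8} = \left(- \frac{1}{8}\right) 468 = - \frac{117}{2}$)
$-2706 - M{\left(49,L{\left(4,2 \right)} \right)} = -2706 - - \frac{117}{2} = -2706 + \frac{117}{2} = - \frac{5295}{2}$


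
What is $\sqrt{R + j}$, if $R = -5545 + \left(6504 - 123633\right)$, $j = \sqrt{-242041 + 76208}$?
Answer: $\sqrt{-122674 + i \sqrt{165833}} \approx 0.5813 + 350.25 i$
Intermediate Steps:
$j = i \sqrt{165833}$ ($j = \sqrt{-165833} = i \sqrt{165833} \approx 407.23 i$)
$R = -122674$ ($R = -5545 - 117129 = -122674$)
$\sqrt{R + j} = \sqrt{-122674 + i \sqrt{165833}}$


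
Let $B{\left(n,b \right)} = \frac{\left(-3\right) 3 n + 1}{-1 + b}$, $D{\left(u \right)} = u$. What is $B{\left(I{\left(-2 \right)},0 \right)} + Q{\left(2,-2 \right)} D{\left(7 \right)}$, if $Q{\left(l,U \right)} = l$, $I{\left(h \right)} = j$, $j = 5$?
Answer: $58$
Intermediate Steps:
$I{\left(h \right)} = 5$
$B{\left(n,b \right)} = \frac{1 - 9 n}{-1 + b}$ ($B{\left(n,b \right)} = \frac{- 9 n + 1}{-1 + b} = \frac{1 - 9 n}{-1 + b}$)
$B{\left(I{\left(-2 \right)},0 \right)} + Q{\left(2,-2 \right)} D{\left(7 \right)} = \frac{1 - 45}{-1 + 0} + 2 \cdot 7 = \frac{1 - 45}{-1} + 14 = \left(-1\right) \left(-44\right) + 14 = 44 + 14 = 58$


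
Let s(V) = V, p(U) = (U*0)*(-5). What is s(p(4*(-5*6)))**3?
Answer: 0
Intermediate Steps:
p(U) = 0 (p(U) = 0*(-5) = 0)
s(p(4*(-5*6)))**3 = 0**3 = 0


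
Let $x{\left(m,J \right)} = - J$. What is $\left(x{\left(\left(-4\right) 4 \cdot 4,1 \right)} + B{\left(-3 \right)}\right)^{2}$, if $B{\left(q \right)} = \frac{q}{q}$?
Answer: $0$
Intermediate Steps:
$B{\left(q \right)} = 1$
$\left(x{\left(\left(-4\right) 4 \cdot 4,1 \right)} + B{\left(-3 \right)}\right)^{2} = \left(\left(-1\right) 1 + 1\right)^{2} = \left(-1 + 1\right)^{2} = 0^{2} = 0$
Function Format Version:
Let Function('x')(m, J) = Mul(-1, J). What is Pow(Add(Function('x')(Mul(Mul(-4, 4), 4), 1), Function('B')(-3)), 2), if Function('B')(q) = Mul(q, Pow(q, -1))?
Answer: 0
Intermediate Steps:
Function('B')(q) = 1
Pow(Add(Function('x')(Mul(Mul(-4, 4), 4), 1), Function('B')(-3)), 2) = Pow(Add(Mul(-1, 1), 1), 2) = Pow(Add(-1, 1), 2) = Pow(0, 2) = 0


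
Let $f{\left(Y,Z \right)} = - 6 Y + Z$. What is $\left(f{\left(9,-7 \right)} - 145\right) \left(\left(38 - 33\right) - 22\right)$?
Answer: $3502$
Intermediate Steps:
$f{\left(Y,Z \right)} = Z - 6 Y$
$\left(f{\left(9,-7 \right)} - 145\right) \left(\left(38 - 33\right) - 22\right) = \left(\left(-7 - 54\right) - 145\right) \left(\left(38 - 33\right) - 22\right) = \left(-61 - 145\right) \left(5 - 22\right) = \left(-206\right) \left(-17\right) = 3502$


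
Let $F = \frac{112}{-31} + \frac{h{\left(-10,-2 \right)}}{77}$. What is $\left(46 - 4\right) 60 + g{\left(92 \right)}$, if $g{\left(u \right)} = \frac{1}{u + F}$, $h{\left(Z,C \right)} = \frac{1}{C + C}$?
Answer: $\frac{2126609828}{843889} \approx 2520.0$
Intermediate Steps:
$h{\left(Z,C \right)} = \frac{1}{2 C}$
$F = - \frac{34527}{9548}$ ($F = \frac{112}{-31} + \frac{\frac{1}{2} \frac{1}{-2}}{77} = 112 \left(- \frac{1}{31}\right) + \frac{1}{2} \left(- \frac{1}{2}\right) \frac{1}{77} = - \frac{112}{31} - \frac{1}{308} = - \frac{34527}{9548} \approx -3.6161$)
$g{\left(u \right)} = \frac{1}{- \frac{34527}{9548} + u}$ ($g{\left(u \right)} = \frac{1}{u - \frac{34527}{9548}} = \frac{1}{- \frac{34527}{9548} + u}$)
$\left(46 - 4\right) 60 + g{\left(92 \right)} = \left(46 - 4\right) 60 + \frac{9548}{-34527 + 9548 \cdot 92} = 42 \cdot 60 + \frac{9548}{-34527 + 878416} = 2520 + \frac{9548}{843889} = \frac{2126609828}{843889}$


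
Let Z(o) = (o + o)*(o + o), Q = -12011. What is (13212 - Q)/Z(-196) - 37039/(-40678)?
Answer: 3358791045/3125372096 ≈ 1.0747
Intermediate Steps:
Z(o) = 4*o**2 (Z(o) = (2*o)*(2*o) = 4*o**2)
(13212 - Q)/Z(-196) - 37039/(-40678) = (13212 - 1*(-12011))/((4*(-196)**2)) - 37039/(-40678) = (13212 + 12011)/((4*38416)) - 37039*(-1/40678) = 25223/153664 + 37039/40678 = 3358791045/3125372096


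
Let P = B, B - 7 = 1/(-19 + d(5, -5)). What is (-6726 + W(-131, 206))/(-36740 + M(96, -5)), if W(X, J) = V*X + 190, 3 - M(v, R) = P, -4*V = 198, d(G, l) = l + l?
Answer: 2987/2131150 ≈ 0.0014016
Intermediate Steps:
d(G, l) = 2*l
B = 202/29 (B = 7 + 1/(-19 + 2*(-5)) = 7 + 1/(-19 - 10) = 7 + 1/(-29) = 7 - 1/29 = 202/29 ≈ 6.9655)
V = -99/2 (V = -¼*198 = -99/2 ≈ -49.500)
P = 202/29 ≈ 6.9655
M(v, R) = -115/29 (M(v, R) = 3 - 1*202/29 = 3 - 202/29 = -115/29)
W(X, J) = 190 - 99*X/2 (W(X, J) = -99*X/2 + 190 = 190 - 99*X/2)
(-6726 + W(-131, 206))/(-36740 + M(96, -5)) = (-6726 + (190 - 99/2*(-131)))/(-36740 - 115/29) = (-6726 + (190 + 12969/2))/(-1065575/29) = (-6726 + 13349/2)*(-29/1065575) = -103/2*(-29/1065575) = 2987/2131150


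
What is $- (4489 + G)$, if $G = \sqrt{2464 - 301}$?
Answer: $-4489 - \sqrt{2163} \approx -4535.5$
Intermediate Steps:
$G = \sqrt{2163} \approx 46.508$
$- (4489 + G) = - (4489 + \sqrt{2163}) = -4489 - \sqrt{2163}$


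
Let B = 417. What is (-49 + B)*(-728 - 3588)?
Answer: -1588288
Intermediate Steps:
(-49 + B)*(-728 - 3588) = (-49 + 417)*(-728 - 3588) = 368*(-4316) = -1588288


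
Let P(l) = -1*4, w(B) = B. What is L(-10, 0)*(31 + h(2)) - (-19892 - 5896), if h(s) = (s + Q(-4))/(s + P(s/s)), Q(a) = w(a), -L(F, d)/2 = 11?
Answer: 25084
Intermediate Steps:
L(F, d) = -22 (L(F, d) = -2*11 = -22)
P(l) = -4
Q(a) = a
h(s) = 1 (h(s) = (s - 4)/(s - 4) = (-4 + s)/(-4 + s) = 1)
L(-10, 0)*(31 + h(2)) - (-19892 - 5896) = -22*(31 + 1) - (-19892 - 5896) = -22*32 - 1*(-25788) = -704 + 25788 = 25084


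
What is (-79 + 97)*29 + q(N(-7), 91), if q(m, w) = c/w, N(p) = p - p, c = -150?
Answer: 47352/91 ≈ 520.35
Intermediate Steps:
N(p) = 0
q(m, w) = -150/w
(-79 + 97)*29 + q(N(-7), 91) = (-79 + 97)*29 - 150/91 = 18*29 - 150*1/91 = 522 - 150/91 = 47352/91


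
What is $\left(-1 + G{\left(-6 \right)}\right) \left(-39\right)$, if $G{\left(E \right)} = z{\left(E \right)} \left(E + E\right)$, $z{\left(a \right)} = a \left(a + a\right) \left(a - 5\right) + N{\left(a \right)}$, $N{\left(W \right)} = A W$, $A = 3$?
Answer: $-379041$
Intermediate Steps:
$N{\left(W \right)} = 3 W$
$z{\left(a \right)} = 3 a + 2 a^{2} \left(-5 + a\right)$ ($z{\left(a \right)} = a \left(a + a\right) \left(a - 5\right) + 3 a = a 2 a \left(-5 + a\right) + 3 a = 2 a^{2} \left(-5 + a\right) + 3 a = 3 a + 2 a^{2} \left(-5 + a\right)$)
$G{\left(E \right)} = 2 E^{2} \left(3 - 10 E + 2 E^{2}\right)$ ($G{\left(E \right)} = E \left(3 - 10 E + 2 E^{2}\right) \left(E + E\right) = E \left(3 - 10 E + 2 E^{2}\right) 2 E = 2 E^{2} \left(3 - 10 E + 2 E^{2}\right)$)
$\left(-1 + G{\left(-6 \right)}\right) \left(-39\right) = \left(-1 + \left(-6\right)^{2} \left(6 - -120 + 4 \left(-6\right)^{2}\right)\right) \left(-39\right) = \left(-1 + 36 \left(6 + 120 + 4 \cdot 36\right)\right) \left(-39\right) = \left(-1 + 36 \left(6 + 120 + 144\right)\right) \left(-39\right) = \left(-1 + 36 \cdot 270\right) \left(-39\right) = \left(-1 + 9720\right) \left(-39\right) = 9719 \left(-39\right) = -379041$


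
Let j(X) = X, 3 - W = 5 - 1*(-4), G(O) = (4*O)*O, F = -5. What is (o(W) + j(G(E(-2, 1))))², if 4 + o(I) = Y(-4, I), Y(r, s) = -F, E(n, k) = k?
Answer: 25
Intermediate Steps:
G(O) = 4*O²
W = -6 (W = 3 - (5 - 1*(-4)) = 3 - (5 + 4) = 3 - 1*9 = 3 - 9 = -6)
Y(r, s) = 5 (Y(r, s) = -1*(-5) = 5)
o(I) = 1 (o(I) = -4 + 5 = 1)
(o(W) + j(G(E(-2, 1))))² = (1 + 4*1²)² = (1 + 4*1)² = (1 + 4)² = 5² = 25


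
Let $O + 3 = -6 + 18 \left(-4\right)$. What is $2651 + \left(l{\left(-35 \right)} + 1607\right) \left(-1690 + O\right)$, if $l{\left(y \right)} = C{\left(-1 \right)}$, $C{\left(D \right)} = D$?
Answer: $-2841575$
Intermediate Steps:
$l{\left(y \right)} = -1$
$O = -81$ ($O = -3 + \left(-6 + 18 \left(-4\right)\right) = -3 - 78 = -81$)
$2651 + \left(l{\left(-35 \right)} + 1607\right) \left(-1690 + O\right) = 2651 + \left(-1 + 1607\right) \left(-1690 - 81\right) = 2651 + 1606 \left(-1771\right) = 2651 - 2844226 = -2841575$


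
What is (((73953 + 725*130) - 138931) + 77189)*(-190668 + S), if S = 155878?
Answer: -3703778190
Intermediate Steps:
(((73953 + 725*130) - 138931) + 77189)*(-190668 + S) = (((73953 + 725*130) - 138931) + 77189)*(-190668 + 155878) = (((73953 + 94250) - 138931) + 77189)*(-34790) = ((168203 - 138931) + 77189)*(-34790) = (29272 + 77189)*(-34790) = 106461*(-34790) = -3703778190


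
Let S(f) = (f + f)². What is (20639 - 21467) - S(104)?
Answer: -44092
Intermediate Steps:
S(f) = 4*f² (S(f) = (2*f)² = 4*f²)
(20639 - 21467) - S(104) = (20639 - 21467) - 4*104² = -828 - 4*10816 = -828 - 1*43264 = -828 - 43264 = -44092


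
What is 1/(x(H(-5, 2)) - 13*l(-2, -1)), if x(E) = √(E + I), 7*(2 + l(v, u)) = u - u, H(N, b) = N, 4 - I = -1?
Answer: 1/26 ≈ 0.038462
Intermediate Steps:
I = 5 (I = 4 - 1*(-1) = 4 + 1 = 5)
l(v, u) = -2 (l(v, u) = -2 + (u - u)/7 = -2 + (⅐)*0 = -2 + 0 = -2)
x(E) = √(5 + E) (x(E) = √(E + 5) = √(5 + E))
1/(x(H(-5, 2)) - 13*l(-2, -1)) = 1/(√(5 - 5) - 13*(-2)) = 1/(√0 + 26) = 1/(0 + 26) = 1/26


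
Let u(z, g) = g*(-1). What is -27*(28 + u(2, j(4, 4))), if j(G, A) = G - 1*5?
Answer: -783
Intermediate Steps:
j(G, A) = -5 + G (j(G, A) = G - 5 = -5 + G)
u(z, g) = -g
-27*(28 + u(2, j(4, 4))) = -27*(28 - (-5 + 4)) = -27*(28 - 1*(-1)) = -27*(28 + 1) = -27*29 = -783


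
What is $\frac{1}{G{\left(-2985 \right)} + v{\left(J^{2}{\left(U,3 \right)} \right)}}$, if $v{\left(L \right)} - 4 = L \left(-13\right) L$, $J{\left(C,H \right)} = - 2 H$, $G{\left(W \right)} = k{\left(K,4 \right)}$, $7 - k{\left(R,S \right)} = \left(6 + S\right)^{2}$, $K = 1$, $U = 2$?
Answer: $- \frac{1}{16937} \approx -5.9042 \cdot 10^{-5}$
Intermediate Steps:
$k{\left(R,S \right)} = 7 - \left(6 + S\right)^{2}$
$G{\left(W \right)} = -93$ ($G{\left(W \right)} = 7 - \left(6 + 4\right)^{2} = 7 - 10^{2} = 7 - 100 = -93$)
$v{\left(L \right)} = 4 - 13 L^{2}$ ($v{\left(L \right)} = 4 + L \left(-13\right) L = 4 + - 13 L L = 4 - 13 L^{2}$)
$\frac{1}{G{\left(-2985 \right)} + v{\left(J^{2}{\left(U,3 \right)} \right)}} = \frac{1}{-93 + \left(4 - 13 \left(\left(\left(-2\right) 3\right)^{2}\right)^{2}\right)} = \frac{1}{-93 + \left(4 - 13 \left(\left(-6\right)^{2}\right)^{2}\right)} = \frac{1}{-93 + \left(4 - 13 \cdot 36^{2}\right)} = \frac{1}{-93 + \left(4 - 16848\right)} = \frac{1}{-93 - 16844} = \frac{1}{-16937} = - \frac{1}{16937}$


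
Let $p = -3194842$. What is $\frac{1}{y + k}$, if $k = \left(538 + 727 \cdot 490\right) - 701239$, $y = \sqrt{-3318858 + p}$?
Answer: $- \frac{344471}{118666783541} - \frac{10 i \sqrt{65137}}{118666783541} \approx -2.9028 \cdot 10^{-6} - 2.1507 \cdot 10^{-8} i$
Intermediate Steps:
$y = 10 i \sqrt{65137}$ ($y = \sqrt{-3318858 - 3194842} = \sqrt{-6513700} = 10 i \sqrt{65137} \approx 2552.2 i$)
$k = -344471$ ($k = \left(538 + 356230\right) - 701239 = 356768 - 701239 = -344471$)
$\frac{1}{y + k} = \frac{1}{10 i \sqrt{65137} - 344471} = \frac{1}{-344471 + 10 i \sqrt{65137}}$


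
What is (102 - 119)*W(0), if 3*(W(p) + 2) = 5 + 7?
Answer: -34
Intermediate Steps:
W(p) = 2 (W(p) = -2 + (5 + 7)/3 = -2 + (⅓)*12 = -2 + 4 = 2)
(102 - 119)*W(0) = (102 - 119)*2 = -17*2 = -34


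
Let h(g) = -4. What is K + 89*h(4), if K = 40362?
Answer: 40006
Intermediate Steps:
K + 89*h(4) = 40362 + 89*(-4) = 40362 - 356 = 40006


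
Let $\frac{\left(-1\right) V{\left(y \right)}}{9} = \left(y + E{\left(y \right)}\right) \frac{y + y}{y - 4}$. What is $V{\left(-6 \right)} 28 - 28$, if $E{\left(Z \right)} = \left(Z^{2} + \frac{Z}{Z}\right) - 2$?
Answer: $- \frac{43988}{5} \approx -8797.6$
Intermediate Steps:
$E{\left(Z \right)} = -1 + Z^{2}$ ($E{\left(Z \right)} = \left(Z^{2} + 1\right) - 2 = \left(1 + Z^{2}\right) - 2 = -1 + Z^{2}$)
$V{\left(y \right)} = - \frac{18 y \left(-1 + y + y^{2}\right)}{-4 + y}$ ($V{\left(y \right)} = - 9 \left(y + \left(-1 + y^{2}\right)\right) \frac{y + y}{y - 4} = - 9 \left(-1 + y + y^{2}\right) \frac{2 y}{-4 + y} = - 9 \frac{2 y \left(-1 + y + y^{2}\right)}{-4 + y} = - \frac{18 y \left(-1 + y + y^{2}\right)}{-4 + y}$)
$V{\left(-6 \right)} 28 - 28 = 18 \left(-6\right) \frac{1}{-4 - 6} \left(1 - -6 - \left(-6\right)^{2}\right) 28 - 28 = 18 \left(-6\right) \frac{1}{-10} \left(1 + 6 - 36\right) 28 - 28 = 18 \left(-6\right) \left(- \frac{1}{10}\right) \left(1 + 6 - 36\right) 28 - 28 = 18 \left(-6\right) \left(- \frac{1}{10}\right) \left(-29\right) 28 - 28 = \left(- \frac{1566}{5}\right) 28 - 28 = - \frac{43848}{5} - 28 = - \frac{43988}{5}$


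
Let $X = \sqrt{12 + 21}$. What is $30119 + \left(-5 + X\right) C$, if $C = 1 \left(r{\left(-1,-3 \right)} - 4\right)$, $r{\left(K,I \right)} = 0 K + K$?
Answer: $30144 - 5 \sqrt{33} \approx 30115.0$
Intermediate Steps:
$r{\left(K,I \right)} = K$ ($r{\left(K,I \right)} = 0 + K = K$)
$X = \sqrt{33} \approx 5.7446$
$C = -5$ ($C = 1 \left(-1 - 4\right) = 1 \left(-5\right) = -5$)
$30119 + \left(-5 + X\right) C = 30119 + \left(-5 + \sqrt{33}\right) \left(-5\right) = 30119 + \left(25 - 5 \sqrt{33}\right) = 30144 - 5 \sqrt{33}$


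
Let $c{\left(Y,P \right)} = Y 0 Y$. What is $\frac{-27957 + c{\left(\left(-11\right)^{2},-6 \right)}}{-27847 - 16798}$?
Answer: $\frac{27957}{44645} \approx 0.62621$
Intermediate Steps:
$c{\left(Y,P \right)} = 0$ ($c{\left(Y,P \right)} = 0 Y = 0$)
$\frac{-27957 + c{\left(\left(-11\right)^{2},-6 \right)}}{-27847 - 16798} = \frac{-27957 + 0}{-27847 - 16798} = - \frac{27957}{-44645} = \left(-27957\right) \left(- \frac{1}{44645}\right) = \frac{27957}{44645}$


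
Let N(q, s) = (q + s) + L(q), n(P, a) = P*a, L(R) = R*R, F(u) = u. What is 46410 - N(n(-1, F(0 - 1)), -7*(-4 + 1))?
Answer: 46387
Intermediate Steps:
L(R) = R²
N(q, s) = q + s + q² (N(q, s) = (q + s) + q² = q + s + q²)
46410 - N(n(-1, F(0 - 1)), -7*(-4 + 1)) = 46410 - (-(0 - 1) - 7*(-4 + 1) + (-(0 - 1))²) = 46410 - (-1*(-1) - 7*(-3) + (-1*(-1))²) = 46410 - (1 + 21 + 1²) = 46410 - (1 + 21 + 1) = 46410 - 1*23 = 46410 - 23 = 46387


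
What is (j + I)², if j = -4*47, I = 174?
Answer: 196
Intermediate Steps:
j = -188
(j + I)² = (-188 + 174)² = (-14)² = 196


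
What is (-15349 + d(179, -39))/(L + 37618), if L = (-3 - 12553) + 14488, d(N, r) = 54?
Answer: -437/1130 ≈ -0.38673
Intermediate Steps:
L = 1932 (L = -12556 + 14488 = 1932)
(-15349 + d(179, -39))/(L + 37618) = (-15349 + 54)/(1932 + 37618) = -15295/39550 = -15295*1/39550 = -437/1130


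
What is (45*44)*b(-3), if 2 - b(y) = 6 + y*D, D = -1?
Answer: -13860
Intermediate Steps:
b(y) = -4 + y (b(y) = 2 - (6 + y*(-1)) = 2 - (6 - y) = 2 + (-6 + y) = -4 + y)
(45*44)*b(-3) = (45*44)*(-4 - 3) = 1980*(-7) = -13860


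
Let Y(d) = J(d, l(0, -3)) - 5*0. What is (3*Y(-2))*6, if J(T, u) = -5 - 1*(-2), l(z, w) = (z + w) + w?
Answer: -54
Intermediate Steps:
l(z, w) = z + 2*w (l(z, w) = (w + z) + w = z + 2*w)
J(T, u) = -3 (J(T, u) = -5 + 2 = -3)
Y(d) = -3 (Y(d) = -3 - 5*0 = -3 + 0 = -3)
(3*Y(-2))*6 = (3*(-3))*6 = -9*6 = -54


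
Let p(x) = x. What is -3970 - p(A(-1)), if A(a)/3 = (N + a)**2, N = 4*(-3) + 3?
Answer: -4270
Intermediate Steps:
N = -9 (N = -12 + 3 = -9)
A(a) = 3*(-9 + a)**2
-3970 - p(A(-1)) = -3970 - 3*(-9 - 1)**2 = -3970 - 3*(-10)**2 = -3970 - 3*100 = -3970 - 1*300 = -3970 - 300 = -4270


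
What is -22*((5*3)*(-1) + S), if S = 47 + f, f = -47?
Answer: 330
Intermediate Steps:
S = 0 (S = 47 - 47 = 0)
-22*((5*3)*(-1) + S) = -22*((5*3)*(-1) + 0) = -22*(15*(-1) + 0) = -22*(-15 + 0) = -22*(-15) = 330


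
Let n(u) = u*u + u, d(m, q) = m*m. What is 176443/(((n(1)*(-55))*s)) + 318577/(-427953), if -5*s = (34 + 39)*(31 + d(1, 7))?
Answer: 59137001995/21993360576 ≈ 2.6889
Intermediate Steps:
d(m, q) = m²
s = -2336/5 (s = -(34 + 39)*(31 + 1²)/5 = -73*(31 + 1)/5 = -73*32/5 = -⅕*2336 = -2336/5 ≈ -467.20)
n(u) = u + u² (n(u) = u² + u = u + u²)
176443/(((n(1)*(-55))*s)) + 318577/(-427953) = 176443/((((1*(1 + 1))*(-55))*(-2336/5))) + 318577/(-427953) = 176443/((((1*2)*(-55))*(-2336/5))) + 318577*(-1/427953) = 176443/(((2*(-55))*(-2336/5))) - 318577/427953 = 176443/((-110*(-2336/5))) - 318577/427953 = 176443/51392 - 318577/427953 = 59137001995/21993360576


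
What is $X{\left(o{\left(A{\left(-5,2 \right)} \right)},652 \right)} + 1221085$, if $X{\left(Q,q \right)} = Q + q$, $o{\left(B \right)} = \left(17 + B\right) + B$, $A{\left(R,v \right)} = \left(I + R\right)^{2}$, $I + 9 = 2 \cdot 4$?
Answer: $1221826$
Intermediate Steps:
$I = -1$ ($I = -9 + 2 \cdot 4 = -9 + 8 = -1$)
$A{\left(R,v \right)} = \left(-1 + R\right)^{2}$
$o{\left(B \right)} = 17 + 2 B$
$X{\left(o{\left(A{\left(-5,2 \right)} \right)},652 \right)} + 1221085 = \left(\left(17 + 2 \left(-1 - 5\right)^{2}\right) + 652\right) + 1221085 = \left(\left(17 + 2 \left(-6\right)^{2}\right) + 652\right) + 1221085 = \left(\left(17 + 2 \cdot 36\right) + 652\right) + 1221085 = \left(\left(17 + 72\right) + 652\right) + 1221085 = \left(89 + 652\right) + 1221085 = 741 + 1221085 = 1221826$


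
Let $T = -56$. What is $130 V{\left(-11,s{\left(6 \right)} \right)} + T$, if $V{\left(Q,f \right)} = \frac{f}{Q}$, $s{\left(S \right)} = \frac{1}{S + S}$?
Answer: $- \frac{3761}{66} \approx -56.985$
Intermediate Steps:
$s{\left(S \right)} = \frac{1}{2 S}$
$130 V{\left(-11,s{\left(6 \right)} \right)} + T = 130 \frac{\frac{1}{2} \cdot \frac{1}{6}}{-11} - 56 = 130 \cdot \frac{1}{2} \cdot \frac{1}{6} \left(- \frac{1}{11}\right) - 56 = 130 \cdot \frac{1}{12} \left(- \frac{1}{11}\right) - 56 = 130 \left(- \frac{1}{132}\right) - 56 = - \frac{65}{66} - 56 = - \frac{3761}{66}$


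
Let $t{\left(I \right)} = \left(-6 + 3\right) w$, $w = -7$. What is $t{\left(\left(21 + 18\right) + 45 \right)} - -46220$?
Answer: $46241$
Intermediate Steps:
$t{\left(I \right)} = 21$ ($t{\left(I \right)} = \left(-6 + 3\right) \left(-7\right) = \left(-3\right) \left(-7\right) = 21$)
$t{\left(\left(21 + 18\right) + 45 \right)} - -46220 = 21 - -46220 = 21 + 46220 = 46241$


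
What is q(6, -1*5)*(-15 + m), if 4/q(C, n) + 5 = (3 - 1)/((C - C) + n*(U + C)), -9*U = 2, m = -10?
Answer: 13000/659 ≈ 19.727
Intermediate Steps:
U = -2/9 (U = -⅑*2 = -2/9 ≈ -0.22222)
q(C, n) = 4/(-5 + 2/(n*(-2/9 + C))) (q(C, n) = 4/(-5 + (3 - 1)/((C - C) + n*(-2/9 + C))) = 4/(-5 + 2/(0 + n*(-2/9 + C))) = 4/(-5 + 2/((n*(-2/9 + C)))) = 4/(-5 + 2*(1/(n*(-2/9 + C)))) = 4/(-5 + 2/(n*(-2/9 + C))))
q(6, -1*5)*(-15 + m) = (4*(-1*5)*(-2 + 9*6)/(18 + 10*(-1*5) - 45*6*(-1*5)))*(-15 - 10) = (4*(-5)*(-2 + 54)/(18 + 10*(-5) - 45*6*(-5)))*(-25) = (4*(-5)*52/(18 - 50 + 1350))*(-25) = (4*(-5)*52/1318)*(-25) = (4*(-5)*(1/1318)*52)*(-25) = -520/659*(-25) = 13000/659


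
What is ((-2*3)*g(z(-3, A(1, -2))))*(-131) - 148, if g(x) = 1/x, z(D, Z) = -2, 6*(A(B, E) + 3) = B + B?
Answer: -541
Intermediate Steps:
A(B, E) = -3 + B/3 (A(B, E) = -3 + (B + B)/6 = -3 + (2*B)/6 = -3 + B/3)
((-2*3)*g(z(-3, A(1, -2))))*(-131) - 148 = (-2*3/(-2))*(-131) - 148 = -6*(-1/2)*(-131) - 148 = 3*(-131) - 148 = -393 - 148 = -541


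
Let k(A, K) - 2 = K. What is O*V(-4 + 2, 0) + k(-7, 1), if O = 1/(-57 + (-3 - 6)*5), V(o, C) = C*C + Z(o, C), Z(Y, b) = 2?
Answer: 152/51 ≈ 2.9804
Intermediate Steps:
k(A, K) = 2 + K
V(o, C) = 2 + C² (V(o, C) = C*C + 2 = C² + 2 = 2 + C²)
O = -1/102 (O = 1/(-57 - 9*5) = 1/(-57 - 45) = 1/(-102) = -1/102 ≈ -0.0098039)
O*V(-4 + 2, 0) + k(-7, 1) = -(2 + 0²)/102 + (2 + 1) = -(2 + 0)/102 + 3 = -1/102*2 + 3 = -1/51 + 3 = 152/51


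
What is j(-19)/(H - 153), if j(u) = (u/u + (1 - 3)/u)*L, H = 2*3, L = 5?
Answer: -5/133 ≈ -0.037594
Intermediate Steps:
H = 6
j(u) = 5 - 10/u (j(u) = (u/u + (1 - 3)/u)*5 = (1 - 2/u)*5 = 5 - 10/u)
j(-19)/(H - 153) = (5 - 10/(-19))/(6 - 153) = (5 - 10*(-1/19))/(-147) = -(5 + 10/19)/147 = -1/147*105/19 = -5/133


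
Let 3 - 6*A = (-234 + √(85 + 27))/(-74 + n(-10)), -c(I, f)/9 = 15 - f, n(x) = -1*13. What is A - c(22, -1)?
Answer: 8355/58 + 2*√7/261 ≈ 144.07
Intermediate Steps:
n(x) = -13
c(I, f) = -135 + 9*f (c(I, f) = -9*(15 - f) = -135 + 9*f)
A = 3/58 + 2*√7/261 (A = ½ - (-234 + √(85 + 27))/(6*(-74 - 13)) = ½ - (-234 + √112)/(6*(-87)) = ½ - (-234 + 4*√7)*(-1)/(6*87) = ½ - (78/29 - 4*√7/87)/6 = ½ + (-13/29 + 2*√7/261) = 3/58 + 2*√7/261 ≈ 0.071998)
A - c(22, -1) = (3/58 + 2*√7/261) - (-135 + 9*(-1)) = (3/58 + 2*√7/261) - (-135 - 9) = (3/58 + 2*√7/261) - 1*(-144) = (3/58 + 2*√7/261) + 144 = 8355/58 + 2*√7/261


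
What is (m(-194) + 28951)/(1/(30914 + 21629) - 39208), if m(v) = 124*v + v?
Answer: -82334881/686701981 ≈ -0.11990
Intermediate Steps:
m(v) = 125*v
(m(-194) + 28951)/(1/(30914 + 21629) - 39208) = (125*(-194) + 28951)/(1/(30914 + 21629) - 39208) = (-24250 + 28951)/(1/52543 - 39208) = 4701/(1/52543 - 39208) = 4701/(-2060105943/52543) = 4701*(-52543/2060105943) = -82334881/686701981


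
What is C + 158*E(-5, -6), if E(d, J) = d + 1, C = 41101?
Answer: 40469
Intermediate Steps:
E(d, J) = 1 + d
C + 158*E(-5, -6) = 41101 + 158*(1 - 5) = 41101 + 158*(-4) = 41101 - 632 = 40469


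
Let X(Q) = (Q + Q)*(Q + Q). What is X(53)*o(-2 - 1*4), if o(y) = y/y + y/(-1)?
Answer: 78652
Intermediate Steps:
o(y) = 1 - y (o(y) = 1 + y*(-1) = 1 - y)
X(Q) = 4*Q**2 (X(Q) = (2*Q)*(2*Q) = 4*Q**2)
X(53)*o(-2 - 1*4) = (4*53**2)*(1 - (-2 - 1*4)) = (4*2809)*(1 - (-2 - 4)) = 11236*(1 - 1*(-6)) = 11236*(1 + 6) = 11236*7 = 78652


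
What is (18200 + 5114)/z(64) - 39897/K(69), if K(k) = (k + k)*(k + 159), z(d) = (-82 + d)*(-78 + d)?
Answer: 20097157/220248 ≈ 91.248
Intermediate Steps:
K(k) = 2*k*(159 + k) (K(k) = (2*k)*(159 + k) = 2*k*(159 + k))
(18200 + 5114)/z(64) - 39897/K(69) = (18200 + 5114)/(6396 + 64² - 160*64) - 39897*1/(138*(159 + 69)) = 23314/(6396 + 4096 - 10240) - 39897/(2*69*228) = 23314/252 - 39897/31464 = 23314*(1/252) - 39897*1/31464 = 11657/126 - 4433/3496 = 20097157/220248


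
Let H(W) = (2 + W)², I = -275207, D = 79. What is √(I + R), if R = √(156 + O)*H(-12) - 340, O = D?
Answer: √(-275547 + 100*√235) ≈ 523.46*I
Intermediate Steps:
O = 79
R = -340 + 100*√235 (R = √(156 + 79)*(2 - 12)² - 340 = √235*(-10)² - 340 = √235*100 - 340 = 100*√235 - 340 = -340 + 100*√235 ≈ 1193.0)
√(I + R) = √(-275207 + (-340 + 100*√235)) = √(-275547 + 100*√235)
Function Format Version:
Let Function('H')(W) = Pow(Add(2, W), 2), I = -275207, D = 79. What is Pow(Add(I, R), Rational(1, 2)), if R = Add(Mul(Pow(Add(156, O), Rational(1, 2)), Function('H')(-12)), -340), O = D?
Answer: Pow(Add(-275547, Mul(100, Pow(235, Rational(1, 2)))), Rational(1, 2)) ≈ Mul(523.46, I)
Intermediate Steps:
O = 79
R = Add(-340, Mul(100, Pow(235, Rational(1, 2)))) (R = Add(Mul(Pow(Add(156, 79), Rational(1, 2)), Pow(Add(2, -12), 2)), -340) = Add(Mul(Pow(235, Rational(1, 2)), Pow(-10, 2)), -340) = Add(Mul(Pow(235, Rational(1, 2)), 100), -340) = Add(Mul(100, Pow(235, Rational(1, 2))), -340) = Add(-340, Mul(100, Pow(235, Rational(1, 2)))) ≈ 1193.0)
Pow(Add(I, R), Rational(1, 2)) = Pow(Add(-275207, Add(-340, Mul(100, Pow(235, Rational(1, 2))))), Rational(1, 2)) = Pow(Add(-275547, Mul(100, Pow(235, Rational(1, 2)))), Rational(1, 2))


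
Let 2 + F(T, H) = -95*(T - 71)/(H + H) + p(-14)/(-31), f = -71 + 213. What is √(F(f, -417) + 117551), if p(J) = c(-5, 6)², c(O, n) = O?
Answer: √78578064552714/25854 ≈ 342.86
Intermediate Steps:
f = 142
p(J) = 25 (p(J) = (-5)² = 25)
F(T, H) = -87/31 - 95*(-71 + T)/(2*H) (F(T, H) = -2 + (-95*(T - 71)/(H + H) + 25/(-31)) = -2 + (-95*(-71 + T)/(2*H) + 25*(-1/31)) = -2 + (-95*(-71 + T)/(2*H) - 25/31) = -2 + (-25/31 - 95*(-71 + T)/(2*H)) = -87/31 - 95*(-71 + T)/(2*H))
√(F(f, -417) + 117551) = √((1/62)*(209095 - 2945*142 - 174*(-417))/(-417) + 117551) = √((1/62)*(-1/417)*(209095 - 418190 + 72558) + 117551) = √((1/62)*(-1/417)*(-136537) + 117551) = √(136537/25854 + 117551) = √(3039300091/25854) = √78578064552714/25854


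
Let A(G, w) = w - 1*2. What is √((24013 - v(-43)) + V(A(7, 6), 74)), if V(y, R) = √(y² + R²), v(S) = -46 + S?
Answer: √(24102 + 2*√1373) ≈ 155.49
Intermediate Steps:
A(G, w) = -2 + w (A(G, w) = w - 2 = -2 + w)
V(y, R) = √(R² + y²)
√((24013 - v(-43)) + V(A(7, 6), 74)) = √((24013 - (-46 - 43)) + √(74² + (-2 + 6)²)) = √((24013 - 1*(-89)) + √(5476 + 4²)) = √((24013 + 89) + √(5476 + 16)) = √(24102 + √5492) = √(24102 + 2*√1373)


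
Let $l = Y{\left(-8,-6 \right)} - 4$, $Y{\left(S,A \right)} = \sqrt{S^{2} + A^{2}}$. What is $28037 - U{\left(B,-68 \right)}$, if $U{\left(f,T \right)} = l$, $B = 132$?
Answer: $28031$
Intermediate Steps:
$Y{\left(S,A \right)} = \sqrt{A^{2} + S^{2}}$
$l = 6$ ($l = \sqrt{\left(-6\right)^{2} + \left(-8\right)^{2}} - 4 = \sqrt{36 + 64} - 4 = \sqrt{100} - 4 = 10 - 4 = 6$)
$U{\left(f,T \right)} = 6$
$28037 - U{\left(B,-68 \right)} = 28037 - 6 = 28031$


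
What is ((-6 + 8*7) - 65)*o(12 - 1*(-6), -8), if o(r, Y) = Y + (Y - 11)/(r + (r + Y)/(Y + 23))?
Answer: 7575/56 ≈ 135.27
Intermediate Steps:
o(r, Y) = Y + (-11 + Y)/(r + (Y + r)/(23 + Y))
((-6 + 8*7) - 65)*o(12 - 1*(-6), -8) = ((-6 + 8*7) - 65)*((-253 + 2*(-8)² + 12*(-8) + (12 - 1*(-6))*(-8)² + 24*(-8)*(12 - 1*(-6)))/(-8 + 24*(12 - 1*(-6)) - 8*(12 - 1*(-6)))) = ((-6 + 56) - 65)*((-253 + 2*64 - 96 + (12 + 6)*64 + 24*(-8)*(12 + 6))/(-8 + 24*(12 + 6) - 8*(12 + 6))) = (50 - 65)*((-253 + 128 - 96 + 18*64 + 24*(-8)*18)/(-8 + 24*18 - 8*18)) = -15*(-253 + 128 - 96 + 1152 - 3456)/(-8 + 432 - 144) = -15*(-2525)/280 = -3*(-2525)/56 = -15*(-505/56) = 7575/56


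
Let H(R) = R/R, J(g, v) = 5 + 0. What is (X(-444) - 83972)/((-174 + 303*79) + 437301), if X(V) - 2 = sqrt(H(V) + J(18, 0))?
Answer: -13995/76844 + sqrt(6)/461064 ≈ -0.18212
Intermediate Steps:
J(g, v) = 5
H(R) = 1
X(V) = 2 + sqrt(6) (X(V) = 2 + sqrt(1 + 5) = 2 + sqrt(6))
(X(-444) - 83972)/((-174 + 303*79) + 437301) = ((2 + sqrt(6)) - 83972)/((-174 + 303*79) + 437301) = (-83970 + sqrt(6))/((-174 + 23937) + 437301) = (-83970 + sqrt(6))/(23763 + 437301) = (-83970 + sqrt(6))/461064 = (-83970 + sqrt(6))*(1/461064) = -13995/76844 + sqrt(6)/461064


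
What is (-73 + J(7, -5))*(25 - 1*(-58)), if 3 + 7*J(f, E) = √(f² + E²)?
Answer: -42662/7 + 83*√74/7 ≈ -5992.6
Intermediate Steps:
J(f, E) = -3/7 + √(E² + f²)/7 (J(f, E) = -3/7 + √(f² + E²)/7 = -3/7 + √(E² + f²)/7)
(-73 + J(7, -5))*(25 - 1*(-58)) = (-73 + (-3/7 + √((-5)² + 7²)/7))*(25 - 1*(-58)) = (-73 + (-3/7 + √(25 + 49)/7))*(25 + 58) = (-73 + (-3/7 + √74/7))*83 = (-514/7 + √74/7)*83 = -42662/7 + 83*√74/7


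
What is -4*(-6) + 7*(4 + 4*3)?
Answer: 136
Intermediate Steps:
-4*(-6) + 7*(4 + 4*3) = 24 + 7*(4 + 12) = 24 + 7*16 = 24 + 112 = 136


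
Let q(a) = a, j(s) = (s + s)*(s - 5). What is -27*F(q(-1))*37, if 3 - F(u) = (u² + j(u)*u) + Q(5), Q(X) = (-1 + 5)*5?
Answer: 5994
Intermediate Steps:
j(s) = 2*s*(-5 + s) (j(s) = (2*s)*(-5 + s) = 2*s*(-5 + s))
Q(X) = 20 (Q(X) = 4*5 = 20)
F(u) = -17 - u² - 2*u²*(-5 + u) (F(u) = 3 - ((u² + (2*u*(-5 + u))*u) + 20) = 3 - ((u² + 2*u²*(-5 + u)) + 20) = 3 - (20 + u² + 2*u²*(-5 + u)) = 3 + (-20 - u² - 2*u²*(-5 + u)) = -17 - u² - 2*u²*(-5 + u))
-27*F(q(-1))*37 = -27*(-17 - 2*(-1)³ + 9*(-1)²)*37 = -27*(-17 - 2*(-1) + 9*1)*37 = -27*(-17 + 2 + 9)*37 = -27*(-6)*37 = 162*37 = 5994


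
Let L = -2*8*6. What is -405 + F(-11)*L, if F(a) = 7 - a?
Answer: -2133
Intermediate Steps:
L = -96 (L = -16*6 = -96)
-405 + F(-11)*L = -405 + (7 - 1*(-11))*(-96) = -405 + (7 + 11)*(-96) = -405 + 18*(-96) = -405 - 1728 = -2133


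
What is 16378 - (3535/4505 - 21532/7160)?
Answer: 26417859173/1612790 ≈ 16380.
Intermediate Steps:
16378 - (3535/4505 - 21532/7160) = 16378 - (3535*(1/4505) - 21532*1/7160) = 16378 - (707/901 - 5383/1790) = 16378 - 1*(-3584553/1612790) = 16378 + 3584553/1612790 = 26417859173/1612790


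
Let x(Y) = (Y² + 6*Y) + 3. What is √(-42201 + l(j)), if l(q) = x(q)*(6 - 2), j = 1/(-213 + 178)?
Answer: I*√51682361/35 ≈ 205.4*I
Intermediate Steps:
x(Y) = 3 + Y² + 6*Y
j = -1/35 (j = 1/(-35) = -1/35 ≈ -0.028571)
l(q) = 12 + 4*q² + 24*q (l(q) = (3 + q² + 6*q)*(6 - 2) = (3 + q² + 6*q)*4 = 12 + 4*q² + 24*q)
√(-42201 + l(j)) = √(-42201 + (12 + 4*(-1/35)² + 24*(-1/35))) = √(-42201 + (12 + 4*(1/1225) - 24/35)) = √(-42201 + (12 + 4/1225 - 24/35)) = √(-42201 + 13864/1225) = √(-51682361/1225) = I*√51682361/35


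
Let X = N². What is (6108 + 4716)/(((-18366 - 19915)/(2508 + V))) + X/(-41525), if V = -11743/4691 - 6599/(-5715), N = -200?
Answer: -403275292905695392/568215818159055 ≈ -709.72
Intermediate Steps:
V = -36155336/26809065 (V = -11743*1/4691 - 6599*(-1/5715) = -11743/4691 + 6599/5715 = -36155336/26809065 ≈ -1.3486)
X = 40000 (X = (-200)² = 40000)
(6108 + 4716)/(((-18366 - 19915)/(2508 + V))) + X/(-41525) = (6108 + 4716)/(((-18366 - 19915)/(2508 - 36155336/26809065))) + 40000/(-41525) = 10824/((-38281/67200979684/26809065)) + 40000*(-1/41525) = 10824/((-38281*26809065/67200979684)) - 1600/1661 = 10824/(-1026277817265/67200979684) - 1600/1661 = 10824*(-67200979684/1026277817265) - 1600/1661 = -242461134699872/342092605755 - 1600/1661 = -403275292905695392/568215818159055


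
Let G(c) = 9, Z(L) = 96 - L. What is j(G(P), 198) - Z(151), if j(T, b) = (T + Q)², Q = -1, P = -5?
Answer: 119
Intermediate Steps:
j(T, b) = (-1 + T)² (j(T, b) = (T - 1)² = (-1 + T)²)
j(G(P), 198) - Z(151) = (-1 + 9)² - (96 - 1*151) = 8² - (96 - 151) = 64 - 1*(-55) = 64 + 55 = 119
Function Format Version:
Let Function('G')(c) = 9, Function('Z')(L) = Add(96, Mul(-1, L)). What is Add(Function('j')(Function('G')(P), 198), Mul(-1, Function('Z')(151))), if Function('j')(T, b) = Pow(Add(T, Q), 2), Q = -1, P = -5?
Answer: 119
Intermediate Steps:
Function('j')(T, b) = Pow(Add(-1, T), 2) (Function('j')(T, b) = Pow(Add(T, -1), 2) = Pow(Add(-1, T), 2))
Add(Function('j')(Function('G')(P), 198), Mul(-1, Function('Z')(151))) = Add(Pow(Add(-1, 9), 2), Mul(-1, Add(96, Mul(-1, 151)))) = Add(Pow(8, 2), Mul(-1, Add(96, -151))) = Add(64, Mul(-1, -55)) = Add(64, 55) = 119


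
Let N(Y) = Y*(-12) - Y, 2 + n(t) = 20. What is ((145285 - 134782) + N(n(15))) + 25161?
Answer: 35430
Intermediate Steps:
n(t) = 18 (n(t) = -2 + 20 = 18)
N(Y) = -13*Y (N(Y) = -12*Y - Y = -13*Y)
((145285 - 134782) + N(n(15))) + 25161 = ((145285 - 134782) - 13*18) + 25161 = (10503 - 234) + 25161 = 10269 + 25161 = 35430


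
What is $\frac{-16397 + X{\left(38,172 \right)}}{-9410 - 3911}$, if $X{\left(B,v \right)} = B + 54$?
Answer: $\frac{16305}{13321} \approx 1.224$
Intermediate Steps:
$X{\left(B,v \right)} = 54 + B$
$\frac{-16397 + X{\left(38,172 \right)}}{-9410 - 3911} = \frac{-16397 + \left(54 + 38\right)}{-9410 - 3911} = \frac{-16397 + 92}{-13321} = \left(-16305\right) \left(- \frac{1}{13321}\right) = \frac{16305}{13321}$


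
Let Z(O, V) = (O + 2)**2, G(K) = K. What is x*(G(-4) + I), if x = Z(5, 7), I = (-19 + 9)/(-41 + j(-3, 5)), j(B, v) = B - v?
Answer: -186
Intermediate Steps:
Z(O, V) = (2 + O)**2
I = 10/49 (I = (-19 + 9)/(-41 + (-3 - 1*5)) = -10/(-41 + (-3 - 5)) = -10/(-41 - 8) = -10/(-49) = -10*(-1/49) = 10/49 ≈ 0.20408)
x = 49 (x = (2 + 5)**2 = 7**2 = 49)
x*(G(-4) + I) = 49*(-4 + 10/49) = 49*(-186/49) = -186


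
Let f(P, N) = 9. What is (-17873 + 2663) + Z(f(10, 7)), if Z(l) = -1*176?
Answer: -15386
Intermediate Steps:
Z(l) = -176
(-17873 + 2663) + Z(f(10, 7)) = (-17873 + 2663) - 176 = -15210 - 176 = -15386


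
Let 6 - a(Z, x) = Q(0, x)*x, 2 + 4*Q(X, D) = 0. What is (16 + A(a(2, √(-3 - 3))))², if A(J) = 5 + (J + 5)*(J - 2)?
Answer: 14779/4 + 1905*I*√6/2 ≈ 3694.8 + 2333.1*I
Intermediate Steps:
Q(X, D) = -½ (Q(X, D) = -½ + (¼)*0 = -½ + 0 = -½)
a(Z, x) = 6 + x/2 (a(Z, x) = 6 - (-1)*x/2 = 6 + x/2)
A(J) = 5 + (-2 + J)*(5 + J) (A(J) = 5 + (5 + J)*(-2 + J) = 5 + (-2 + J)*(5 + J))
(16 + A(a(2, √(-3 - 3))))² = (16 + (-5 + (6 + √(-3 - 3)/2)² + 3*(6 + √(-3 - 3)/2)))² = (16 + (-5 + (6 + √(-6)/2)² + 3*(6 + √(-6)/2)))² = (16 + (-5 + (6 + (I*√6)/2)² + 3*(6 + (I*√6)/2)))² = (16 + (-5 + (6 + I*√6/2)² + 3*(6 + I*√6/2)))² = (16 + (-5 + (6 + I*√6/2)² + (18 + 3*I*√6/2)))² = (16 + (13 + (6 + I*√6/2)² + 3*I*√6/2))² = (29 + (6 + I*√6/2)² + 3*I*√6/2)²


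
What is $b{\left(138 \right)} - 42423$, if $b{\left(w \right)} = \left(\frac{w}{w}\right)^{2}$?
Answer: $-42422$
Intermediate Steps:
$b{\left(w \right)} = 1$ ($b{\left(w \right)} = 1^{2} = 1$)
$b{\left(138 \right)} - 42423 = 1 - 42423 = -42422$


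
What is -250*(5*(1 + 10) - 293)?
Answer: 59500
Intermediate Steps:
-250*(5*(1 + 10) - 293) = -250*(5*11 - 293) = -250*(55 - 293) = -250*(-238) = 59500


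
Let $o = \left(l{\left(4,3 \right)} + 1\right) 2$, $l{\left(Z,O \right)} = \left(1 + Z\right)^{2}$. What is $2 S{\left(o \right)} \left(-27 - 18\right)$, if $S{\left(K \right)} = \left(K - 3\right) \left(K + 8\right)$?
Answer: $-264600$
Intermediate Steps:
$o = 52$ ($o = \left(\left(1 + 4\right)^{2} + 1\right) 2 = \left(5^{2} + 1\right) 2 = \left(25 + 1\right) 2 = 26 \cdot 2 = 52$)
$S{\left(K \right)} = \left(-3 + K\right) \left(8 + K\right)$
$2 S{\left(o \right)} \left(-27 - 18\right) = 2 \left(-24 + 52^{2} + 5 \cdot 52\right) \left(-27 - 18\right) = 2 \left(-24 + 2704 + 260\right) \left(-45\right) = 2 \cdot 2940 \left(-45\right) = 5880 \left(-45\right) = -264600$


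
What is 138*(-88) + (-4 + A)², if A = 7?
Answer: -12135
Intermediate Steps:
138*(-88) + (-4 + A)² = 138*(-88) + (-4 + 7)² = -12144 + 3² = -12144 + 9 = -12135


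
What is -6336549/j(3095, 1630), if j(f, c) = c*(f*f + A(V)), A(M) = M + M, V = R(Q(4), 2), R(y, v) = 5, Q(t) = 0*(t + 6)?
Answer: -6336549/15613827050 ≈ -0.00040583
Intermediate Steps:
Q(t) = 0 (Q(t) = 0*(6 + t) = 0)
V = 5
A(M) = 2*M
j(f, c) = c*(10 + f²) (j(f, c) = c*(f*f + 2*5) = c*(f² + 10) = c*(10 + f²))
-6336549/j(3095, 1630) = -6336549*1/(1630*(10 + 3095²)) = -6336549*1/(1630*(10 + 9579025)) = -6336549/(1630*9579035) = -6336549/15613827050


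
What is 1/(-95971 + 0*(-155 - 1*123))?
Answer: -1/95971 ≈ -1.0420e-5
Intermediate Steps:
1/(-95971 + 0*(-155 - 1*123)) = 1/(-95971 + 0*(-155 - 123)) = 1/(-95971 + 0*(-278)) = 1/(-95971 + 0) = 1/(-95971) = -1/95971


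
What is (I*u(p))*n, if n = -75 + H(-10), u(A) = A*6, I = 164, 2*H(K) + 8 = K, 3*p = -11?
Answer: 303072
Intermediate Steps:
p = -11/3 (p = (⅓)*(-11) = -11/3 ≈ -3.6667)
H(K) = -4 + K/2
u(A) = 6*A
n = -84 (n = -75 + (-4 + (½)*(-10)) = -75 + (-4 - 5) = -75 - 9 = -84)
(I*u(p))*n = (164*(6*(-11/3)))*(-84) = (164*(-22))*(-84) = -3608*(-84) = 303072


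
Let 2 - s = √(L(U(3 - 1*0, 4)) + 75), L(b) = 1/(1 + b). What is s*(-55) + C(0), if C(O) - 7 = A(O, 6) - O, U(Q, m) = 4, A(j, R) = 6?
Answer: -97 + 22*√470 ≈ 379.95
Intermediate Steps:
C(O) = 13 - O (C(O) = 7 + (6 - O) = 13 - O)
s = 2 - 2*√470/5 (s = 2 - √(1/(1 + 4) + 75) = 2 - √(1/5 + 75) = 2 - √(⅕ + 75) = 2 - √(376/5) = 2 - 2*√470/5 ≈ -6.6718)
s*(-55) + C(0) = (2 - 2*√470/5)*(-55) + (13 - 1*0) = (-110 + 22*√470) + (13 + 0) = (-110 + 22*√470) + 13 = -97 + 22*√470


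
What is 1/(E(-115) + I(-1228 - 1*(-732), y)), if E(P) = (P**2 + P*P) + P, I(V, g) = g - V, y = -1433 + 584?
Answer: 1/25982 ≈ 3.8488e-5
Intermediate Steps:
y = -849
E(P) = P + 2*P**2 (E(P) = (P**2 + P**2) + P = 2*P**2 + P = P + 2*P**2)
1/(E(-115) + I(-1228 - 1*(-732), y)) = 1/(-115*(1 + 2*(-115)) + (-849 - (-1228 - 1*(-732)))) = 1/(-115*(1 - 230) + (-849 - (-1228 + 732))) = 1/(-115*(-229) + (-849 - 1*(-496))) = 1/(26335 + (-849 + 496)) = 1/(26335 - 353) = 1/25982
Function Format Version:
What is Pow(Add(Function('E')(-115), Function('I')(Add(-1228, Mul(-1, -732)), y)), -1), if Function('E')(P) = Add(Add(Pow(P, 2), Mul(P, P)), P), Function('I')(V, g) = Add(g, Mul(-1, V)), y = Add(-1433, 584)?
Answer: Rational(1, 25982) ≈ 3.8488e-5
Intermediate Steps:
y = -849
Function('E')(P) = Add(P, Mul(2, Pow(P, 2))) (Function('E')(P) = Add(Add(Pow(P, 2), Pow(P, 2)), P) = Add(Mul(2, Pow(P, 2)), P) = Add(P, Mul(2, Pow(P, 2))))
Pow(Add(Function('E')(-115), Function('I')(Add(-1228, Mul(-1, -732)), y)), -1) = Pow(Add(Mul(-115, Add(1, Mul(2, -115))), Add(-849, Mul(-1, Add(-1228, Mul(-1, -732))))), -1) = Pow(Add(Mul(-115, Add(1, -230)), Add(-849, Mul(-1, Add(-1228, 732)))), -1) = Pow(Add(Mul(-115, -229), Add(-849, Mul(-1, -496))), -1) = Pow(Add(26335, Add(-849, 496)), -1) = Pow(Add(26335, -353), -1) = Pow(25982, -1) = Rational(1, 25982)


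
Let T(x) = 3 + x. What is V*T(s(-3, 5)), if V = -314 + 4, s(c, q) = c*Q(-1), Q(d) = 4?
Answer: 2790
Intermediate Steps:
s(c, q) = 4*c (s(c, q) = c*4 = 4*c)
V = -310
V*T(s(-3, 5)) = -310*(3 + 4*(-3)) = -310*(3 - 12) = -310*(-9) = 2790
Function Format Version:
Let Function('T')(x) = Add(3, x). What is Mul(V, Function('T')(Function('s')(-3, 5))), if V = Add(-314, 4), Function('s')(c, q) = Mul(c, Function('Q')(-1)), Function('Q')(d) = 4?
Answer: 2790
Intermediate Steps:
Function('s')(c, q) = Mul(4, c) (Function('s')(c, q) = Mul(c, 4) = Mul(4, c))
V = -310
Mul(V, Function('T')(Function('s')(-3, 5))) = Mul(-310, Add(3, Mul(4, -3))) = Mul(-310, Add(3, -12)) = Mul(-310, -9) = 2790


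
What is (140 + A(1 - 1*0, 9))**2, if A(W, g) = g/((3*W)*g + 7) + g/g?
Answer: 23068809/1156 ≈ 19956.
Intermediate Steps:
A(W, g) = 1 + g/(7 + 3*W*g) (A(W, g) = g/(3*W*g + 7) + 1 = g/(7 + 3*W*g) + 1 = 1 + g/(7 + 3*W*g))
(140 + A(1 - 1*0, 9))**2 = (140 + (7 + 9 + 3*(1 - 1*0)*9)/(7 + 3*(1 - 1*0)*9))**2 = (140 + (7 + 9 + 3*(1 + 0)*9)/(7 + 3*(1 + 0)*9))**2 = (140 + (7 + 9 + 3*1*9)/(7 + 3*1*9))**2 = (140 + (7 + 9 + 27)/(7 + 27))**2 = (140 + 43/34)**2 = (4803/34)**2 = 23068809/1156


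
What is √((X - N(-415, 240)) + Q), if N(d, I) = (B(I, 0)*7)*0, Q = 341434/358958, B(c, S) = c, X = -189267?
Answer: 2*I*√1524193154046826/179479 ≈ 435.05*I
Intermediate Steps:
Q = 170717/179479 (Q = 341434*(1/358958) = 170717/179479 ≈ 0.95118)
N(d, I) = 0 (N(d, I) = (I*7)*0 = (7*I)*0 = 0)
√((X - N(-415, 240)) + Q) = √((-189267 - 1*0) + 170717/179479) = √((-189267 + 0) + 170717/179479) = √(-189267 + 170717/179479) = √(-33969281176/179479) = 2*I*√1524193154046826/179479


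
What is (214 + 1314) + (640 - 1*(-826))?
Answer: 2994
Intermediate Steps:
(214 + 1314) + (640 - 1*(-826)) = 1528 + (640 + 826) = 1528 + 1466 = 2994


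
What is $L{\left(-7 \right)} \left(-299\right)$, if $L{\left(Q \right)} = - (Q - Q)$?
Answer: $0$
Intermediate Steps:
$L{\left(Q \right)} = 0$ ($L{\left(Q \right)} = \left(-1\right) 0 = 0$)
$L{\left(-7 \right)} \left(-299\right) = 0 \left(-299\right) = 0$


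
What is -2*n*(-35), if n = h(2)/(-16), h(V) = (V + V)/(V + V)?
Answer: -35/8 ≈ -4.3750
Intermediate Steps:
h(V) = 1 (h(V) = (2*V)/((2*V)) = (2*V)*(1/(2*V)) = 1)
n = -1/16 (n = 1/(-16) = 1*(-1/16) = -1/16 ≈ -0.062500)
-2*n*(-35) = -2*(-1/16)*(-35) = (⅛)*(-35) = -35/8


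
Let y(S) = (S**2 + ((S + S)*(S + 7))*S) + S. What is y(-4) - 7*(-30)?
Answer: 318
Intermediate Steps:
y(S) = S + S**2 + 2*S**2*(7 + S) (y(S) = (S**2 + ((2*S)*(7 + S))*S) + S = (S**2 + (2*S*(7 + S))*S) + S = (S**2 + 2*S**2*(7 + S)) + S = S + S**2 + 2*S**2*(7 + S))
y(-4) - 7*(-30) = -4*(1 + 2*(-4)**2 + 15*(-4)) - 7*(-30) = -4*(1 + 2*16 - 60) + 210 = -4*(1 + 32 - 60) + 210 = -4*(-27) + 210 = 108 + 210 = 318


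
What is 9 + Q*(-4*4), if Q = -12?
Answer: 201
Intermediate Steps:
9 + Q*(-4*4) = 9 - (-48)*4 = 9 - 12*(-16) = 9 + 192 = 201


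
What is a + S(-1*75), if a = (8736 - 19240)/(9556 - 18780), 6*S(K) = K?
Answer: -26199/2306 ≈ -11.361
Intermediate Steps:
S(K) = K/6
a = 1313/1153 (a = -10504/(-9224) = -10504*(-1/9224) = 1313/1153 ≈ 1.1388)
a + S(-1*75) = 1313/1153 + (-1*75)/6 = 1313/1153 + (1/6)*(-75) = 1313/1153 - 25/2 = -26199/2306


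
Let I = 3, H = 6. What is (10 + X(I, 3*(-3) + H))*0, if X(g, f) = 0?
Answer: 0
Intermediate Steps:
(10 + X(I, 3*(-3) + H))*0 = (10 + 0)*0 = 10*0 = 0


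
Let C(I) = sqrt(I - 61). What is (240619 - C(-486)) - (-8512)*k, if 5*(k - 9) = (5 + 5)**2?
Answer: 487467 - I*sqrt(547) ≈ 4.8747e+5 - 23.388*I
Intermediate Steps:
C(I) = sqrt(-61 + I)
k = 29 (k = 9 + (5 + 5)**2/5 = 9 + (1/5)*10**2 = 9 + (1/5)*100 = 9 + 20 = 29)
(240619 - C(-486)) - (-8512)*k = (240619 - sqrt(-61 - 486)) - (-8512)*29 = (240619 - sqrt(-547)) - 1*(-246848) = (240619 - I*sqrt(547)) + 246848 = 487467 - I*sqrt(547)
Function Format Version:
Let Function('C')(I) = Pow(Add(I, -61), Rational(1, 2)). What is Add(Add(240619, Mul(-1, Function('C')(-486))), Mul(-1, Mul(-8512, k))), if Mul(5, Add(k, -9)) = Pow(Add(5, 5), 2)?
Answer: Add(487467, Mul(-1, I, Pow(547, Rational(1, 2)))) ≈ Add(4.8747e+5, Mul(-23.388, I))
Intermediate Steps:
Function('C')(I) = Pow(Add(-61, I), Rational(1, 2))
k = 29 (k = Add(9, Mul(Rational(1, 5), Pow(Add(5, 5), 2))) = Add(9, Mul(Rational(1, 5), Pow(10, 2))) = Add(9, Mul(Rational(1, 5), 100)) = Add(9, 20) = 29)
Add(Add(240619, Mul(-1, Function('C')(-486))), Mul(-1, Mul(-8512, k))) = Add(Add(240619, Mul(-1, Pow(Add(-61, -486), Rational(1, 2)))), Mul(-1, Mul(-8512, 29))) = Add(Add(240619, Mul(-1, Pow(-547, Rational(1, 2)))), Mul(-1, -246848)) = Add(Add(240619, Mul(-1, Mul(I, Pow(547, Rational(1, 2))))), 246848) = Add(Add(240619, Mul(-1, I, Pow(547, Rational(1, 2)))), 246848) = Add(487467, Mul(-1, I, Pow(547, Rational(1, 2))))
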